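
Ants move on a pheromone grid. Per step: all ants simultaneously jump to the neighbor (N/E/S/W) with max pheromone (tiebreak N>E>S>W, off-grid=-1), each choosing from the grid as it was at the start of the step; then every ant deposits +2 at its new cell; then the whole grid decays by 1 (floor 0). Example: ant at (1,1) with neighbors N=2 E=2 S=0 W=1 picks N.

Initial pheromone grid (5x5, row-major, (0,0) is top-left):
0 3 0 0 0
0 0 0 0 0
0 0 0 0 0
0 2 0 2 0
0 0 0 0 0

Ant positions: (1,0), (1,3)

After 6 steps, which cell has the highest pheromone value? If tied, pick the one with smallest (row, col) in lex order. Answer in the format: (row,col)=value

Step 1: ant0:(1,0)->N->(0,0) | ant1:(1,3)->N->(0,3)
  grid max=2 at (0,1)
Step 2: ant0:(0,0)->E->(0,1) | ant1:(0,3)->E->(0,4)
  grid max=3 at (0,1)
Step 3: ant0:(0,1)->E->(0,2) | ant1:(0,4)->S->(1,4)
  grid max=2 at (0,1)
Step 4: ant0:(0,2)->W->(0,1) | ant1:(1,4)->N->(0,4)
  grid max=3 at (0,1)
Step 5: ant0:(0,1)->E->(0,2) | ant1:(0,4)->S->(1,4)
  grid max=2 at (0,1)
Step 6: ant0:(0,2)->W->(0,1) | ant1:(1,4)->N->(0,4)
  grid max=3 at (0,1)
Final grid:
  0 3 0 0 1
  0 0 0 0 0
  0 0 0 0 0
  0 0 0 0 0
  0 0 0 0 0
Max pheromone 3 at (0,1)

Answer: (0,1)=3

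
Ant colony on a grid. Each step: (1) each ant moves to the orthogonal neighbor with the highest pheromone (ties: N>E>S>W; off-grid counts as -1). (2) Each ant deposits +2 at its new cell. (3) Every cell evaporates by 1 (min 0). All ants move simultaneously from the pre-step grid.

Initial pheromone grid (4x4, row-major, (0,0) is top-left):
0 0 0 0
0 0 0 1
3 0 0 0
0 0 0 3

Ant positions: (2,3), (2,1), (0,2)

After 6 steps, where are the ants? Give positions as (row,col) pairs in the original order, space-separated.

Step 1: ant0:(2,3)->S->(3,3) | ant1:(2,1)->W->(2,0) | ant2:(0,2)->E->(0,3)
  grid max=4 at (2,0)
Step 2: ant0:(3,3)->N->(2,3) | ant1:(2,0)->N->(1,0) | ant2:(0,3)->S->(1,3)
  grid max=3 at (2,0)
Step 3: ant0:(2,3)->S->(3,3) | ant1:(1,0)->S->(2,0) | ant2:(1,3)->S->(2,3)
  grid max=4 at (2,0)
Step 4: ant0:(3,3)->N->(2,3) | ant1:(2,0)->N->(1,0) | ant2:(2,3)->S->(3,3)
  grid max=5 at (3,3)
Step 5: ant0:(2,3)->S->(3,3) | ant1:(1,0)->S->(2,0) | ant2:(3,3)->N->(2,3)
  grid max=6 at (3,3)
Step 6: ant0:(3,3)->N->(2,3) | ant1:(2,0)->N->(1,0) | ant2:(2,3)->S->(3,3)
  grid max=7 at (3,3)

(2,3) (1,0) (3,3)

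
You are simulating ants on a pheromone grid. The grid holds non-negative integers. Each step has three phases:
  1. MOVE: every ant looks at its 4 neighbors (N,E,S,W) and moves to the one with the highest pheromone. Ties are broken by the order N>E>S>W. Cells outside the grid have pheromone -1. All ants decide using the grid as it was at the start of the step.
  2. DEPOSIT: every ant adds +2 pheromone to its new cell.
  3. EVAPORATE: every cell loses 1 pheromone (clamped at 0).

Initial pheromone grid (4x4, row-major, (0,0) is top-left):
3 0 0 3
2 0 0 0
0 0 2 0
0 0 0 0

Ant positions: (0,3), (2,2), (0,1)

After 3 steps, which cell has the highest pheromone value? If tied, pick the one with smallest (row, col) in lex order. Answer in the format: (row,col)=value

Step 1: ant0:(0,3)->S->(1,3) | ant1:(2,2)->N->(1,2) | ant2:(0,1)->W->(0,0)
  grid max=4 at (0,0)
Step 2: ant0:(1,3)->N->(0,3) | ant1:(1,2)->E->(1,3) | ant2:(0,0)->S->(1,0)
  grid max=3 at (0,0)
Step 3: ant0:(0,3)->S->(1,3) | ant1:(1,3)->N->(0,3) | ant2:(1,0)->N->(0,0)
  grid max=4 at (0,0)
Final grid:
  4 0 0 4
  1 0 0 3
  0 0 0 0
  0 0 0 0
Max pheromone 4 at (0,0)

Answer: (0,0)=4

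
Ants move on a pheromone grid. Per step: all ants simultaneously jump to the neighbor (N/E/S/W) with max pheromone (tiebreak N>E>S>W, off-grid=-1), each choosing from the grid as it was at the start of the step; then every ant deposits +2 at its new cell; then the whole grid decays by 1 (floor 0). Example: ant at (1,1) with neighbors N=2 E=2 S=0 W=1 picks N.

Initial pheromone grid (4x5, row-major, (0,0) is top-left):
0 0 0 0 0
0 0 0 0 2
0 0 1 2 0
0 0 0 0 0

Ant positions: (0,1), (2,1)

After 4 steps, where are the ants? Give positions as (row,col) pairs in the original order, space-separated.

Step 1: ant0:(0,1)->E->(0,2) | ant1:(2,1)->E->(2,2)
  grid max=2 at (2,2)
Step 2: ant0:(0,2)->E->(0,3) | ant1:(2,2)->E->(2,3)
  grid max=2 at (2,3)
Step 3: ant0:(0,3)->E->(0,4) | ant1:(2,3)->W->(2,2)
  grid max=2 at (2,2)
Step 4: ant0:(0,4)->S->(1,4) | ant1:(2,2)->E->(2,3)
  grid max=2 at (2,3)

(1,4) (2,3)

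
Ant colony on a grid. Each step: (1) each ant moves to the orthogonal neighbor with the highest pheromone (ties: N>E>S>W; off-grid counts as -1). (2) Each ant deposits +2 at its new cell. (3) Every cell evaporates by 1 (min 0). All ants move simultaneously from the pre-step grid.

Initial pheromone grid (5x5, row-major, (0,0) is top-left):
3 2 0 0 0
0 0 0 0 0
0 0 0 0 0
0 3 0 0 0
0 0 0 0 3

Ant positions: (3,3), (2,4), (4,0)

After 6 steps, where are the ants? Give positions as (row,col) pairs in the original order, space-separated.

Step 1: ant0:(3,3)->N->(2,3) | ant1:(2,4)->N->(1,4) | ant2:(4,0)->N->(3,0)
  grid max=2 at (0,0)
Step 2: ant0:(2,3)->N->(1,3) | ant1:(1,4)->N->(0,4) | ant2:(3,0)->E->(3,1)
  grid max=3 at (3,1)
Step 3: ant0:(1,3)->N->(0,3) | ant1:(0,4)->S->(1,4) | ant2:(3,1)->N->(2,1)
  grid max=2 at (3,1)
Step 4: ant0:(0,3)->E->(0,4) | ant1:(1,4)->N->(0,4) | ant2:(2,1)->S->(3,1)
  grid max=3 at (0,4)
Step 5: ant0:(0,4)->S->(1,4) | ant1:(0,4)->S->(1,4) | ant2:(3,1)->N->(2,1)
  grid max=3 at (1,4)
Step 6: ant0:(1,4)->N->(0,4) | ant1:(1,4)->N->(0,4) | ant2:(2,1)->S->(3,1)
  grid max=5 at (0,4)

(0,4) (0,4) (3,1)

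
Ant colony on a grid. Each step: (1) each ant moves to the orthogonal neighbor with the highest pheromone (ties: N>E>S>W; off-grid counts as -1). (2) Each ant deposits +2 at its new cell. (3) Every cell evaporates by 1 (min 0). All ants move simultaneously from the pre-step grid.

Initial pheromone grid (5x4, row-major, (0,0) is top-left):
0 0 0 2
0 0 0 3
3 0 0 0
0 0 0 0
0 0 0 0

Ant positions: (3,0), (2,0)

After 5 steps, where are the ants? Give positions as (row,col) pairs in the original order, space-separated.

Step 1: ant0:(3,0)->N->(2,0) | ant1:(2,0)->N->(1,0)
  grid max=4 at (2,0)
Step 2: ant0:(2,0)->N->(1,0) | ant1:(1,0)->S->(2,0)
  grid max=5 at (2,0)
Step 3: ant0:(1,0)->S->(2,0) | ant1:(2,0)->N->(1,0)
  grid max=6 at (2,0)
Step 4: ant0:(2,0)->N->(1,0) | ant1:(1,0)->S->(2,0)
  grid max=7 at (2,0)
Step 5: ant0:(1,0)->S->(2,0) | ant1:(2,0)->N->(1,0)
  grid max=8 at (2,0)

(2,0) (1,0)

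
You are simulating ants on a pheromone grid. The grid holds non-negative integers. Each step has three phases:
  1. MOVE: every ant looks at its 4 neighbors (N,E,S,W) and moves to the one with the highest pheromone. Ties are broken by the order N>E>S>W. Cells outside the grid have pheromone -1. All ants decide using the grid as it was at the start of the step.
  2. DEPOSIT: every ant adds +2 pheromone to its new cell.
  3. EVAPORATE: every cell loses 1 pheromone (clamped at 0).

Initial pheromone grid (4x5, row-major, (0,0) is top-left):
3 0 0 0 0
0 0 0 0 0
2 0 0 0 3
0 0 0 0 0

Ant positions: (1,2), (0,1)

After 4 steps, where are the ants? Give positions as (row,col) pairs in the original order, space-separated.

Step 1: ant0:(1,2)->N->(0,2) | ant1:(0,1)->W->(0,0)
  grid max=4 at (0,0)
Step 2: ant0:(0,2)->E->(0,3) | ant1:(0,0)->E->(0,1)
  grid max=3 at (0,0)
Step 3: ant0:(0,3)->E->(0,4) | ant1:(0,1)->W->(0,0)
  grid max=4 at (0,0)
Step 4: ant0:(0,4)->S->(1,4) | ant1:(0,0)->E->(0,1)
  grid max=3 at (0,0)

(1,4) (0,1)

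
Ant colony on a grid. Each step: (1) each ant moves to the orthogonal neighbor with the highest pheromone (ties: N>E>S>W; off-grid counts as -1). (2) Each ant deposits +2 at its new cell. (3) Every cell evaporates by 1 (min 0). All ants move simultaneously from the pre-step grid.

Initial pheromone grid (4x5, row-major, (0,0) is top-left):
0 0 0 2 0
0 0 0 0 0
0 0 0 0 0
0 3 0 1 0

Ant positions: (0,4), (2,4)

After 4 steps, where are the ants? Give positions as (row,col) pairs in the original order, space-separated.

Step 1: ant0:(0,4)->W->(0,3) | ant1:(2,4)->N->(1,4)
  grid max=3 at (0,3)
Step 2: ant0:(0,3)->E->(0,4) | ant1:(1,4)->N->(0,4)
  grid max=3 at (0,4)
Step 3: ant0:(0,4)->W->(0,3) | ant1:(0,4)->W->(0,3)
  grid max=5 at (0,3)
Step 4: ant0:(0,3)->E->(0,4) | ant1:(0,3)->E->(0,4)
  grid max=5 at (0,4)

(0,4) (0,4)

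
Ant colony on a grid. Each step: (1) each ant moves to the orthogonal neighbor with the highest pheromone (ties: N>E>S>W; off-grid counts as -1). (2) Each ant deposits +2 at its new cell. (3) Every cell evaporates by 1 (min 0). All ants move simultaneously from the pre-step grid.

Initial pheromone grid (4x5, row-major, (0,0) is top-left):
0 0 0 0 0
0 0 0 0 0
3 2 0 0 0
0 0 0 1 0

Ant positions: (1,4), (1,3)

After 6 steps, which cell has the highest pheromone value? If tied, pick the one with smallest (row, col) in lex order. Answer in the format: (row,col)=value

Answer: (0,3)=6

Derivation:
Step 1: ant0:(1,4)->N->(0,4) | ant1:(1,3)->N->(0,3)
  grid max=2 at (2,0)
Step 2: ant0:(0,4)->W->(0,3) | ant1:(0,3)->E->(0,4)
  grid max=2 at (0,3)
Step 3: ant0:(0,3)->E->(0,4) | ant1:(0,4)->W->(0,3)
  grid max=3 at (0,3)
Step 4: ant0:(0,4)->W->(0,3) | ant1:(0,3)->E->(0,4)
  grid max=4 at (0,3)
Step 5: ant0:(0,3)->E->(0,4) | ant1:(0,4)->W->(0,3)
  grid max=5 at (0,3)
Step 6: ant0:(0,4)->W->(0,3) | ant1:(0,3)->E->(0,4)
  grid max=6 at (0,3)
Final grid:
  0 0 0 6 6
  0 0 0 0 0
  0 0 0 0 0
  0 0 0 0 0
Max pheromone 6 at (0,3)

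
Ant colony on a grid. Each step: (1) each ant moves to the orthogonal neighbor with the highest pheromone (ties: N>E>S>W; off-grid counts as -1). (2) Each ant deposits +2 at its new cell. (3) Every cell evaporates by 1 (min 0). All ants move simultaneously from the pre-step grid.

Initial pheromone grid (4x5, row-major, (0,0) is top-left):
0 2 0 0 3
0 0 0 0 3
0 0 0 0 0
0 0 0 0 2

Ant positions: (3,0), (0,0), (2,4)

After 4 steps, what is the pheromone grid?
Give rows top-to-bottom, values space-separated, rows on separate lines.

After step 1: ants at (2,0),(0,1),(1,4)
  0 3 0 0 2
  0 0 0 0 4
  1 0 0 0 0
  0 0 0 0 1
After step 2: ants at (1,0),(0,2),(0,4)
  0 2 1 0 3
  1 0 0 0 3
  0 0 0 0 0
  0 0 0 0 0
After step 3: ants at (0,0),(0,1),(1,4)
  1 3 0 0 2
  0 0 0 0 4
  0 0 0 0 0
  0 0 0 0 0
After step 4: ants at (0,1),(0,0),(0,4)
  2 4 0 0 3
  0 0 0 0 3
  0 0 0 0 0
  0 0 0 0 0

2 4 0 0 3
0 0 0 0 3
0 0 0 0 0
0 0 0 0 0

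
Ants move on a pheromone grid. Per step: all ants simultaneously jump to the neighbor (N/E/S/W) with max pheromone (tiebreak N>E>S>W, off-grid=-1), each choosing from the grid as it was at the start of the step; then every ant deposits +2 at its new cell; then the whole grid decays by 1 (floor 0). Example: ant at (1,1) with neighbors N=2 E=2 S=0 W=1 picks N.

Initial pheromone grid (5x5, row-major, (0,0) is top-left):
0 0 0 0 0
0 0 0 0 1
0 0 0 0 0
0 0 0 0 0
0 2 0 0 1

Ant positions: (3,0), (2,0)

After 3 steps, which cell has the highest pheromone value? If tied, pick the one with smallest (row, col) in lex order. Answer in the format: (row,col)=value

Answer: (1,0)=3

Derivation:
Step 1: ant0:(3,0)->N->(2,0) | ant1:(2,0)->N->(1,0)
  grid max=1 at (1,0)
Step 2: ant0:(2,0)->N->(1,0) | ant1:(1,0)->S->(2,0)
  grid max=2 at (1,0)
Step 3: ant0:(1,0)->S->(2,0) | ant1:(2,0)->N->(1,0)
  grid max=3 at (1,0)
Final grid:
  0 0 0 0 0
  3 0 0 0 0
  3 0 0 0 0
  0 0 0 0 0
  0 0 0 0 0
Max pheromone 3 at (1,0)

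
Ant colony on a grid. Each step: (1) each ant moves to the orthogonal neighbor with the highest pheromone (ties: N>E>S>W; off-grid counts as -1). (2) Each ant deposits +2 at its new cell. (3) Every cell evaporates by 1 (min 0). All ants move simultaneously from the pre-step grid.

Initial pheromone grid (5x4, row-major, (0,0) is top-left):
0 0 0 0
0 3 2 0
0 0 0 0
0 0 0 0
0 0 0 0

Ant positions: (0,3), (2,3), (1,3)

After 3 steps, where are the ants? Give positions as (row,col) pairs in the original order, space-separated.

Step 1: ant0:(0,3)->S->(1,3) | ant1:(2,3)->N->(1,3) | ant2:(1,3)->W->(1,2)
  grid max=3 at (1,2)
Step 2: ant0:(1,3)->W->(1,2) | ant1:(1,3)->W->(1,2) | ant2:(1,2)->E->(1,3)
  grid max=6 at (1,2)
Step 3: ant0:(1,2)->E->(1,3) | ant1:(1,2)->E->(1,3) | ant2:(1,3)->W->(1,2)
  grid max=7 at (1,2)

(1,3) (1,3) (1,2)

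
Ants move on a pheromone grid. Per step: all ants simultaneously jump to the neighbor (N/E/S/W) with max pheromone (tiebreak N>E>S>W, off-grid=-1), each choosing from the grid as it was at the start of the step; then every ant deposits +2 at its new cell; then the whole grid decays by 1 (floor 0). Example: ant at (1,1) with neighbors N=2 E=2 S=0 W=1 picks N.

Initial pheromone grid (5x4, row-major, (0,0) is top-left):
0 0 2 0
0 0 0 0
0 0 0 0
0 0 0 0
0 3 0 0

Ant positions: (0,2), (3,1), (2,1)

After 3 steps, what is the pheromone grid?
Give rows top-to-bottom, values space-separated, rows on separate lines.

After step 1: ants at (0,3),(4,1),(1,1)
  0 0 1 1
  0 1 0 0
  0 0 0 0
  0 0 0 0
  0 4 0 0
After step 2: ants at (0,2),(3,1),(0,1)
  0 1 2 0
  0 0 0 0
  0 0 0 0
  0 1 0 0
  0 3 0 0
After step 3: ants at (0,1),(4,1),(0,2)
  0 2 3 0
  0 0 0 0
  0 0 0 0
  0 0 0 0
  0 4 0 0

0 2 3 0
0 0 0 0
0 0 0 0
0 0 0 0
0 4 0 0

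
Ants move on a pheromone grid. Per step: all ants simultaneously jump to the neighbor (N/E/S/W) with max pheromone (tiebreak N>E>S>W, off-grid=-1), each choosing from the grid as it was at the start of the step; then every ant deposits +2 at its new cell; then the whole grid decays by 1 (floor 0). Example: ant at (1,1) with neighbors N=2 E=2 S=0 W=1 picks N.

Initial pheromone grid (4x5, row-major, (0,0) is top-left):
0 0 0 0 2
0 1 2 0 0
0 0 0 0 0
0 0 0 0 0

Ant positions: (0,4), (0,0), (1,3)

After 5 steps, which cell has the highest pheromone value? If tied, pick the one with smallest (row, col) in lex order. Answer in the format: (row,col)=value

Step 1: ant0:(0,4)->S->(1,4) | ant1:(0,0)->E->(0,1) | ant2:(1,3)->W->(1,2)
  grid max=3 at (1,2)
Step 2: ant0:(1,4)->N->(0,4) | ant1:(0,1)->E->(0,2) | ant2:(1,2)->N->(0,2)
  grid max=3 at (0,2)
Step 3: ant0:(0,4)->S->(1,4) | ant1:(0,2)->S->(1,2) | ant2:(0,2)->S->(1,2)
  grid max=5 at (1,2)
Step 4: ant0:(1,4)->N->(0,4) | ant1:(1,2)->N->(0,2) | ant2:(1,2)->N->(0,2)
  grid max=5 at (0,2)
Step 5: ant0:(0,4)->S->(1,4) | ant1:(0,2)->S->(1,2) | ant2:(0,2)->S->(1,2)
  grid max=7 at (1,2)
Final grid:
  0 0 4 0 1
  0 0 7 0 1
  0 0 0 0 0
  0 0 0 0 0
Max pheromone 7 at (1,2)

Answer: (1,2)=7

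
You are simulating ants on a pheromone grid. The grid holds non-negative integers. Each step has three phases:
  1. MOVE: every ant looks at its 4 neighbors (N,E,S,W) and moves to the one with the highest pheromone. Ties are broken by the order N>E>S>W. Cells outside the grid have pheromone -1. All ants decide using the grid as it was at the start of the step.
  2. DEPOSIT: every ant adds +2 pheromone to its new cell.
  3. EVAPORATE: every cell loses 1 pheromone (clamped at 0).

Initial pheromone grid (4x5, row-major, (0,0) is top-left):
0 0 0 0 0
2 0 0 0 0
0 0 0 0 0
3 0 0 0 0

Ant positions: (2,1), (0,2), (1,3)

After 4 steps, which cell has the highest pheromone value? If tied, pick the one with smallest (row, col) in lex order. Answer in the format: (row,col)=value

Answer: (0,4)=5

Derivation:
Step 1: ant0:(2,1)->N->(1,1) | ant1:(0,2)->E->(0,3) | ant2:(1,3)->N->(0,3)
  grid max=3 at (0,3)
Step 2: ant0:(1,1)->W->(1,0) | ant1:(0,3)->E->(0,4) | ant2:(0,3)->E->(0,4)
  grid max=3 at (0,4)
Step 3: ant0:(1,0)->N->(0,0) | ant1:(0,4)->W->(0,3) | ant2:(0,4)->W->(0,3)
  grid max=5 at (0,3)
Step 4: ant0:(0,0)->S->(1,0) | ant1:(0,3)->E->(0,4) | ant2:(0,3)->E->(0,4)
  grid max=5 at (0,4)
Final grid:
  0 0 0 4 5
  2 0 0 0 0
  0 0 0 0 0
  0 0 0 0 0
Max pheromone 5 at (0,4)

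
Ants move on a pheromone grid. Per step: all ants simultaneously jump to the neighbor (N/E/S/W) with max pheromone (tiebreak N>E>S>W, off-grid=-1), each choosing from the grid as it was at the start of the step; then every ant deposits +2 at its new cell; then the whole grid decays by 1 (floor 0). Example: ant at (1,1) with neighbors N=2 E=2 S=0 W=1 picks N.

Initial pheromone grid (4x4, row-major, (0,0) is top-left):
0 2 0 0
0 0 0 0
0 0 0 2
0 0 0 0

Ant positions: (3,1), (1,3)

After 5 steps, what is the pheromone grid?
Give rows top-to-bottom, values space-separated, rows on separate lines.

After step 1: ants at (2,1),(2,3)
  0 1 0 0
  0 0 0 0
  0 1 0 3
  0 0 0 0
After step 2: ants at (1,1),(1,3)
  0 0 0 0
  0 1 0 1
  0 0 0 2
  0 0 0 0
After step 3: ants at (0,1),(2,3)
  0 1 0 0
  0 0 0 0
  0 0 0 3
  0 0 0 0
After step 4: ants at (0,2),(1,3)
  0 0 1 0
  0 0 0 1
  0 0 0 2
  0 0 0 0
After step 5: ants at (0,3),(2,3)
  0 0 0 1
  0 0 0 0
  0 0 0 3
  0 0 0 0

0 0 0 1
0 0 0 0
0 0 0 3
0 0 0 0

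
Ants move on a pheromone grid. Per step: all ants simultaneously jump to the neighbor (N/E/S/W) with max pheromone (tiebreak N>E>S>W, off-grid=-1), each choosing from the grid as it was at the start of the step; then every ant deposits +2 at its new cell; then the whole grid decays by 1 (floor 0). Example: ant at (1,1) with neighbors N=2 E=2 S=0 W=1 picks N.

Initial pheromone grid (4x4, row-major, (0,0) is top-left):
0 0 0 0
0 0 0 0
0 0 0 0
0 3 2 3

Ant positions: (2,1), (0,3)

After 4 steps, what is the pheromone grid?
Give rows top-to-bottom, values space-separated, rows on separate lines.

After step 1: ants at (3,1),(1,3)
  0 0 0 0
  0 0 0 1
  0 0 0 0
  0 4 1 2
After step 2: ants at (3,2),(0,3)
  0 0 0 1
  0 0 0 0
  0 0 0 0
  0 3 2 1
After step 3: ants at (3,1),(1,3)
  0 0 0 0
  0 0 0 1
  0 0 0 0
  0 4 1 0
After step 4: ants at (3,2),(0,3)
  0 0 0 1
  0 0 0 0
  0 0 0 0
  0 3 2 0

0 0 0 1
0 0 0 0
0 0 0 0
0 3 2 0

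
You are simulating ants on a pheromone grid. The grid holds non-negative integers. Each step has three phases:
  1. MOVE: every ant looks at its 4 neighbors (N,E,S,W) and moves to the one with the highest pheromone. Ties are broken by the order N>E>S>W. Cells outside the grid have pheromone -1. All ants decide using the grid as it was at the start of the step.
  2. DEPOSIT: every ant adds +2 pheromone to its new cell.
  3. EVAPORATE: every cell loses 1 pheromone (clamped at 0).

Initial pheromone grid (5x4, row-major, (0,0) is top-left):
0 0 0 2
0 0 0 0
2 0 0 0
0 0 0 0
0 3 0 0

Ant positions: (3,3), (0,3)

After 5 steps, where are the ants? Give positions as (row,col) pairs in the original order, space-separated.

Step 1: ant0:(3,3)->N->(2,3) | ant1:(0,3)->S->(1,3)
  grid max=2 at (4,1)
Step 2: ant0:(2,3)->N->(1,3) | ant1:(1,3)->N->(0,3)
  grid max=2 at (0,3)
Step 3: ant0:(1,3)->N->(0,3) | ant1:(0,3)->S->(1,3)
  grid max=3 at (0,3)
Step 4: ant0:(0,3)->S->(1,3) | ant1:(1,3)->N->(0,3)
  grid max=4 at (0,3)
Step 5: ant0:(1,3)->N->(0,3) | ant1:(0,3)->S->(1,3)
  grid max=5 at (0,3)

(0,3) (1,3)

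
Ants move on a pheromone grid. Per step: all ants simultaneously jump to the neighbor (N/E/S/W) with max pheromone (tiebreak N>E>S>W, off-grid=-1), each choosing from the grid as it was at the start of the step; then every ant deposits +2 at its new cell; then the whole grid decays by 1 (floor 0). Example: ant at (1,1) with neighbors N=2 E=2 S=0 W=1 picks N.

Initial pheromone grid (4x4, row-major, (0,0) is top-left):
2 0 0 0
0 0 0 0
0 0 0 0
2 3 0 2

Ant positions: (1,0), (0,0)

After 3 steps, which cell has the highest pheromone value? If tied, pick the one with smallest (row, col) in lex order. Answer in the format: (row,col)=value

Answer: (0,0)=5

Derivation:
Step 1: ant0:(1,0)->N->(0,0) | ant1:(0,0)->E->(0,1)
  grid max=3 at (0,0)
Step 2: ant0:(0,0)->E->(0,1) | ant1:(0,1)->W->(0,0)
  grid max=4 at (0,0)
Step 3: ant0:(0,1)->W->(0,0) | ant1:(0,0)->E->(0,1)
  grid max=5 at (0,0)
Final grid:
  5 3 0 0
  0 0 0 0
  0 0 0 0
  0 0 0 0
Max pheromone 5 at (0,0)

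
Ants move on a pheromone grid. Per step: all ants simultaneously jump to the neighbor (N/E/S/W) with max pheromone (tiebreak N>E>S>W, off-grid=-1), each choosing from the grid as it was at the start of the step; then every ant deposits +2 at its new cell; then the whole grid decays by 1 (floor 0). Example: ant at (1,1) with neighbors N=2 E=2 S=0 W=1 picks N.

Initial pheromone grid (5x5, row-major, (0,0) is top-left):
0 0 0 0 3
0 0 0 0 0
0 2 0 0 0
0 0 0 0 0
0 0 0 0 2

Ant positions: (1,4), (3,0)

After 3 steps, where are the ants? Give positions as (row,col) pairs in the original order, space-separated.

Step 1: ant0:(1,4)->N->(0,4) | ant1:(3,0)->N->(2,0)
  grid max=4 at (0,4)
Step 2: ant0:(0,4)->S->(1,4) | ant1:(2,0)->E->(2,1)
  grid max=3 at (0,4)
Step 3: ant0:(1,4)->N->(0,4) | ant1:(2,1)->N->(1,1)
  grid max=4 at (0,4)

(0,4) (1,1)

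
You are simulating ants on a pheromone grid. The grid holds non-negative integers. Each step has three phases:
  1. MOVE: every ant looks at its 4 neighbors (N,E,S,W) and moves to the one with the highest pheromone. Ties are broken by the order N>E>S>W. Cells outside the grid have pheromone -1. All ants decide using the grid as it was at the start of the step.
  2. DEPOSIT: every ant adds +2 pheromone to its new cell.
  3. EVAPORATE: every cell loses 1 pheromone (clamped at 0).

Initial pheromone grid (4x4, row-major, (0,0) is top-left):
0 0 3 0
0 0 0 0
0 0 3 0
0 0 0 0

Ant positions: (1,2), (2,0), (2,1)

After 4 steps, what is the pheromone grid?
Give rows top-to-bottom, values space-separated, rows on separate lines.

After step 1: ants at (0,2),(1,0),(2,2)
  0 0 4 0
  1 0 0 0
  0 0 4 0
  0 0 0 0
After step 2: ants at (0,3),(0,0),(1,2)
  1 0 3 1
  0 0 1 0
  0 0 3 0
  0 0 0 0
After step 3: ants at (0,2),(0,1),(0,2)
  0 1 6 0
  0 0 0 0
  0 0 2 0
  0 0 0 0
After step 4: ants at (0,1),(0,2),(0,1)
  0 4 7 0
  0 0 0 0
  0 0 1 0
  0 0 0 0

0 4 7 0
0 0 0 0
0 0 1 0
0 0 0 0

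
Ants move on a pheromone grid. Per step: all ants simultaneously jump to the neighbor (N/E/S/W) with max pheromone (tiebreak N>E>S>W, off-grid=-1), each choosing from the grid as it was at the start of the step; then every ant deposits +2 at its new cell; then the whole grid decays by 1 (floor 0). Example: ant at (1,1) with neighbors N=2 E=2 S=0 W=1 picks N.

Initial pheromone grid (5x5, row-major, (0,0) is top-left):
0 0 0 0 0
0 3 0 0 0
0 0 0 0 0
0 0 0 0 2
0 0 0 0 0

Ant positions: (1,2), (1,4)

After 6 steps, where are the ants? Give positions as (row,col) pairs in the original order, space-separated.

Step 1: ant0:(1,2)->W->(1,1) | ant1:(1,4)->N->(0,4)
  grid max=4 at (1,1)
Step 2: ant0:(1,1)->N->(0,1) | ant1:(0,4)->S->(1,4)
  grid max=3 at (1,1)
Step 3: ant0:(0,1)->S->(1,1) | ant1:(1,4)->N->(0,4)
  grid max=4 at (1,1)
Step 4: ant0:(1,1)->N->(0,1) | ant1:(0,4)->S->(1,4)
  grid max=3 at (1,1)
Step 5: ant0:(0,1)->S->(1,1) | ant1:(1,4)->N->(0,4)
  grid max=4 at (1,1)
Step 6: ant0:(1,1)->N->(0,1) | ant1:(0,4)->S->(1,4)
  grid max=3 at (1,1)

(0,1) (1,4)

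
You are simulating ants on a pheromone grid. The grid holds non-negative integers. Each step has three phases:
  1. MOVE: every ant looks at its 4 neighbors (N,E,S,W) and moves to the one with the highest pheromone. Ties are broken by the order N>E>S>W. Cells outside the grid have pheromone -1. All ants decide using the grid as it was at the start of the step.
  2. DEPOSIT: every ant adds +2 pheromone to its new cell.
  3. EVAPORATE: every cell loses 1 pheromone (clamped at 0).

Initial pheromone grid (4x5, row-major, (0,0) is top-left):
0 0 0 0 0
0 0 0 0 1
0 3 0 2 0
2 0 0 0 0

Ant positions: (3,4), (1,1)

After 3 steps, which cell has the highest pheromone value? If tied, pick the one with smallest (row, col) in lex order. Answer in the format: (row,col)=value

Answer: (2,1)=4

Derivation:
Step 1: ant0:(3,4)->N->(2,4) | ant1:(1,1)->S->(2,1)
  grid max=4 at (2,1)
Step 2: ant0:(2,4)->W->(2,3) | ant1:(2,1)->N->(1,1)
  grid max=3 at (2,1)
Step 3: ant0:(2,3)->N->(1,3) | ant1:(1,1)->S->(2,1)
  grid max=4 at (2,1)
Final grid:
  0 0 0 0 0
  0 0 0 1 0
  0 4 0 1 0
  0 0 0 0 0
Max pheromone 4 at (2,1)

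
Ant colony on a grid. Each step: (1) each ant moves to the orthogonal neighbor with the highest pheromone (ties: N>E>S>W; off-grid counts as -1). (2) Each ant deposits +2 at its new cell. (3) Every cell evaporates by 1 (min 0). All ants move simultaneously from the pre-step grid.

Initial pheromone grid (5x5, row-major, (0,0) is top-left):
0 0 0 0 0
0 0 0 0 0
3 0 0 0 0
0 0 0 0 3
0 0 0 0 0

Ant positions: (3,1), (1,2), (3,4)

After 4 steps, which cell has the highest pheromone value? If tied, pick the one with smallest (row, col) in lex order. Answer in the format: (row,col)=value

Step 1: ant0:(3,1)->N->(2,1) | ant1:(1,2)->N->(0,2) | ant2:(3,4)->N->(2,4)
  grid max=2 at (2,0)
Step 2: ant0:(2,1)->W->(2,0) | ant1:(0,2)->E->(0,3) | ant2:(2,4)->S->(3,4)
  grid max=3 at (2,0)
Step 3: ant0:(2,0)->N->(1,0) | ant1:(0,3)->E->(0,4) | ant2:(3,4)->N->(2,4)
  grid max=2 at (2,0)
Step 4: ant0:(1,0)->S->(2,0) | ant1:(0,4)->S->(1,4) | ant2:(2,4)->S->(3,4)
  grid max=3 at (2,0)
Final grid:
  0 0 0 0 0
  0 0 0 0 1
  3 0 0 0 0
  0 0 0 0 3
  0 0 0 0 0
Max pheromone 3 at (2,0)

Answer: (2,0)=3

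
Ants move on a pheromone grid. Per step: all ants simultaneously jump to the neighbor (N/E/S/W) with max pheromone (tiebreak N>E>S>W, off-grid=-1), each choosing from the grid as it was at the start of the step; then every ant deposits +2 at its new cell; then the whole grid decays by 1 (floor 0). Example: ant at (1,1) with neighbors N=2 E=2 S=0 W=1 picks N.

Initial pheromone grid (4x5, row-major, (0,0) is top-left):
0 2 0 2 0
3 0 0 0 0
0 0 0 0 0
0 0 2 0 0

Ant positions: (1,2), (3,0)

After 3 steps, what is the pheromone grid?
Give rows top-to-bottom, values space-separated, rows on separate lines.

After step 1: ants at (0,2),(2,0)
  0 1 1 1 0
  2 0 0 0 0
  1 0 0 0 0
  0 0 1 0 0
After step 2: ants at (0,3),(1,0)
  0 0 0 2 0
  3 0 0 0 0
  0 0 0 0 0
  0 0 0 0 0
After step 3: ants at (0,4),(0,0)
  1 0 0 1 1
  2 0 0 0 0
  0 0 0 0 0
  0 0 0 0 0

1 0 0 1 1
2 0 0 0 0
0 0 0 0 0
0 0 0 0 0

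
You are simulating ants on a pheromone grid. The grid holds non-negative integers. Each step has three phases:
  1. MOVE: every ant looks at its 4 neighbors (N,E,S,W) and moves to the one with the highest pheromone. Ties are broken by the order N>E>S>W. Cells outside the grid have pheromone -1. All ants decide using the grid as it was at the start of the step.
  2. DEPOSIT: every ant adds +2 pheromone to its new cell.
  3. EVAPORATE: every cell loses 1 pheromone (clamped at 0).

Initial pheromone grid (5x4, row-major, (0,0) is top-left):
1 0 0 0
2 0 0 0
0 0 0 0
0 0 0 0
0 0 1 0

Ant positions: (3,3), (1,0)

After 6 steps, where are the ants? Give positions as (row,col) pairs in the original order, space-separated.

Step 1: ant0:(3,3)->N->(2,3) | ant1:(1,0)->N->(0,0)
  grid max=2 at (0,0)
Step 2: ant0:(2,3)->N->(1,3) | ant1:(0,0)->S->(1,0)
  grid max=2 at (1,0)
Step 3: ant0:(1,3)->N->(0,3) | ant1:(1,0)->N->(0,0)
  grid max=2 at (0,0)
Step 4: ant0:(0,3)->S->(1,3) | ant1:(0,0)->S->(1,0)
  grid max=2 at (1,0)
Step 5: ant0:(1,3)->N->(0,3) | ant1:(1,0)->N->(0,0)
  grid max=2 at (0,0)
Step 6: ant0:(0,3)->S->(1,3) | ant1:(0,0)->S->(1,0)
  grid max=2 at (1,0)

(1,3) (1,0)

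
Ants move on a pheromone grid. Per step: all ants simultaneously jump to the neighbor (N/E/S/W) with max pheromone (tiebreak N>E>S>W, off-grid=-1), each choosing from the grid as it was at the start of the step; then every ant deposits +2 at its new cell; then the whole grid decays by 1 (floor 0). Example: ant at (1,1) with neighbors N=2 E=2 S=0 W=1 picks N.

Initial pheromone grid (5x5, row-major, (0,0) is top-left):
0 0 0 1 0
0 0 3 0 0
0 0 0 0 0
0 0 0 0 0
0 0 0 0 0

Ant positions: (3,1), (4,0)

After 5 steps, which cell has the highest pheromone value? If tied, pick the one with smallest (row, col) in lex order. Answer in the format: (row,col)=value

Step 1: ant0:(3,1)->N->(2,1) | ant1:(4,0)->N->(3,0)
  grid max=2 at (1,2)
Step 2: ant0:(2,1)->N->(1,1) | ant1:(3,0)->N->(2,0)
  grid max=1 at (1,1)
Step 3: ant0:(1,1)->E->(1,2) | ant1:(2,0)->N->(1,0)
  grid max=2 at (1,2)
Step 4: ant0:(1,2)->N->(0,2) | ant1:(1,0)->N->(0,0)
  grid max=1 at (0,0)
Step 5: ant0:(0,2)->S->(1,2) | ant1:(0,0)->E->(0,1)
  grid max=2 at (1,2)
Final grid:
  0 1 0 0 0
  0 0 2 0 0
  0 0 0 0 0
  0 0 0 0 0
  0 0 0 0 0
Max pheromone 2 at (1,2)

Answer: (1,2)=2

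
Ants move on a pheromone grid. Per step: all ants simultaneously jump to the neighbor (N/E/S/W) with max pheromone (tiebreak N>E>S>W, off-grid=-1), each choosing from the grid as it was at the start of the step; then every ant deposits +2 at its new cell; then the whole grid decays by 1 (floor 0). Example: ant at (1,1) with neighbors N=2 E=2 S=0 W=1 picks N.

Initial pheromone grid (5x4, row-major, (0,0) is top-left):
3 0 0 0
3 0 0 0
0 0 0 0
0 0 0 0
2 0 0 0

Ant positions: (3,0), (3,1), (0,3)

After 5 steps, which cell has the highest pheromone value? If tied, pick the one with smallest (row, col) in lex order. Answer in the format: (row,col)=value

Step 1: ant0:(3,0)->S->(4,0) | ant1:(3,1)->N->(2,1) | ant2:(0,3)->S->(1,3)
  grid max=3 at (4,0)
Step 2: ant0:(4,0)->N->(3,0) | ant1:(2,1)->N->(1,1) | ant2:(1,3)->N->(0,3)
  grid max=2 at (4,0)
Step 3: ant0:(3,0)->S->(4,0) | ant1:(1,1)->W->(1,0) | ant2:(0,3)->S->(1,3)
  grid max=3 at (4,0)
Step 4: ant0:(4,0)->N->(3,0) | ant1:(1,0)->N->(0,0) | ant2:(1,3)->N->(0,3)
  grid max=2 at (4,0)
Step 5: ant0:(3,0)->S->(4,0) | ant1:(0,0)->S->(1,0) | ant2:(0,3)->S->(1,3)
  grid max=3 at (4,0)
Final grid:
  0 0 0 0
  2 0 0 1
  0 0 0 0
  0 0 0 0
  3 0 0 0
Max pheromone 3 at (4,0)

Answer: (4,0)=3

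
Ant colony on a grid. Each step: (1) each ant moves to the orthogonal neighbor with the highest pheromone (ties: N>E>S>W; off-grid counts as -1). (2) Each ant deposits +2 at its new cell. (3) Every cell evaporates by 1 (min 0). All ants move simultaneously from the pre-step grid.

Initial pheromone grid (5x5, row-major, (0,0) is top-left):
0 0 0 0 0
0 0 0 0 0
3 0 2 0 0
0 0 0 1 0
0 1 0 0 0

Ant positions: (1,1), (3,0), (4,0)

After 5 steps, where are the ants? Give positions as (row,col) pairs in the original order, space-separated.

Step 1: ant0:(1,1)->N->(0,1) | ant1:(3,0)->N->(2,0) | ant2:(4,0)->E->(4,1)
  grid max=4 at (2,0)
Step 2: ant0:(0,1)->E->(0,2) | ant1:(2,0)->N->(1,0) | ant2:(4,1)->N->(3,1)
  grid max=3 at (2,0)
Step 3: ant0:(0,2)->E->(0,3) | ant1:(1,0)->S->(2,0) | ant2:(3,1)->S->(4,1)
  grid max=4 at (2,0)
Step 4: ant0:(0,3)->E->(0,4) | ant1:(2,0)->N->(1,0) | ant2:(4,1)->N->(3,1)
  grid max=3 at (2,0)
Step 5: ant0:(0,4)->S->(1,4) | ant1:(1,0)->S->(2,0) | ant2:(3,1)->S->(4,1)
  grid max=4 at (2,0)

(1,4) (2,0) (4,1)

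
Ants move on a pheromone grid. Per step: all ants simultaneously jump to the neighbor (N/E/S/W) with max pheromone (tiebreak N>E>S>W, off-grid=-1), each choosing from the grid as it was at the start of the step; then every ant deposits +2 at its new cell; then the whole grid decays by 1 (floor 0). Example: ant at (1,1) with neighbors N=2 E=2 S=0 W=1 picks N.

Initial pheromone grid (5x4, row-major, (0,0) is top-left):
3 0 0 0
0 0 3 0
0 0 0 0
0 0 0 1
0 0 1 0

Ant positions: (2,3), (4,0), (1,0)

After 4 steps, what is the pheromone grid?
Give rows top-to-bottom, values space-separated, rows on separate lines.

After step 1: ants at (3,3),(3,0),(0,0)
  4 0 0 0
  0 0 2 0
  0 0 0 0
  1 0 0 2
  0 0 0 0
After step 2: ants at (2,3),(2,0),(0,1)
  3 1 0 0
  0 0 1 0
  1 0 0 1
  0 0 0 1
  0 0 0 0
After step 3: ants at (3,3),(1,0),(0,0)
  4 0 0 0
  1 0 0 0
  0 0 0 0
  0 0 0 2
  0 0 0 0
After step 4: ants at (2,3),(0,0),(1,0)
  5 0 0 0
  2 0 0 0
  0 0 0 1
  0 0 0 1
  0 0 0 0

5 0 0 0
2 0 0 0
0 0 0 1
0 0 0 1
0 0 0 0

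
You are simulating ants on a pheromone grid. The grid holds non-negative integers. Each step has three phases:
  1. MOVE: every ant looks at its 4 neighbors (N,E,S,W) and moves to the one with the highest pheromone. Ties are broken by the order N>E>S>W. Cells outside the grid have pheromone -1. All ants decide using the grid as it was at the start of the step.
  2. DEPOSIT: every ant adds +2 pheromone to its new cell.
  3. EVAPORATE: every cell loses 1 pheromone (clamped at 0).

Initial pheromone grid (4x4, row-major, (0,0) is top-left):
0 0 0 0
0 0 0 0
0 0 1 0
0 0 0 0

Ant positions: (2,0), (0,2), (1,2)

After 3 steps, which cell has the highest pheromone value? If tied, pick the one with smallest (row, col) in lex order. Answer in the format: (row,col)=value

Step 1: ant0:(2,0)->N->(1,0) | ant1:(0,2)->E->(0,3) | ant2:(1,2)->S->(2,2)
  grid max=2 at (2,2)
Step 2: ant0:(1,0)->N->(0,0) | ant1:(0,3)->S->(1,3) | ant2:(2,2)->N->(1,2)
  grid max=1 at (0,0)
Step 3: ant0:(0,0)->E->(0,1) | ant1:(1,3)->W->(1,2) | ant2:(1,2)->E->(1,3)
  grid max=2 at (1,2)
Final grid:
  0 1 0 0
  0 0 2 2
  0 0 0 0
  0 0 0 0
Max pheromone 2 at (1,2)

Answer: (1,2)=2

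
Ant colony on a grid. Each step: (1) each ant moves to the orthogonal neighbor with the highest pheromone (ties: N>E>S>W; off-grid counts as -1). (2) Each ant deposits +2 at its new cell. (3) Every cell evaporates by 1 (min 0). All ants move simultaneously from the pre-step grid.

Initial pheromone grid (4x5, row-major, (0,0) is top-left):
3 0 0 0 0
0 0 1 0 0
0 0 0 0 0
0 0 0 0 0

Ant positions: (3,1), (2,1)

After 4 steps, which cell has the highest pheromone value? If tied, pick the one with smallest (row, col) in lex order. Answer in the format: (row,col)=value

Answer: (1,1)=4

Derivation:
Step 1: ant0:(3,1)->N->(2,1) | ant1:(2,1)->N->(1,1)
  grid max=2 at (0,0)
Step 2: ant0:(2,1)->N->(1,1) | ant1:(1,1)->S->(2,1)
  grid max=2 at (1,1)
Step 3: ant0:(1,1)->S->(2,1) | ant1:(2,1)->N->(1,1)
  grid max=3 at (1,1)
Step 4: ant0:(2,1)->N->(1,1) | ant1:(1,1)->S->(2,1)
  grid max=4 at (1,1)
Final grid:
  0 0 0 0 0
  0 4 0 0 0
  0 4 0 0 0
  0 0 0 0 0
Max pheromone 4 at (1,1)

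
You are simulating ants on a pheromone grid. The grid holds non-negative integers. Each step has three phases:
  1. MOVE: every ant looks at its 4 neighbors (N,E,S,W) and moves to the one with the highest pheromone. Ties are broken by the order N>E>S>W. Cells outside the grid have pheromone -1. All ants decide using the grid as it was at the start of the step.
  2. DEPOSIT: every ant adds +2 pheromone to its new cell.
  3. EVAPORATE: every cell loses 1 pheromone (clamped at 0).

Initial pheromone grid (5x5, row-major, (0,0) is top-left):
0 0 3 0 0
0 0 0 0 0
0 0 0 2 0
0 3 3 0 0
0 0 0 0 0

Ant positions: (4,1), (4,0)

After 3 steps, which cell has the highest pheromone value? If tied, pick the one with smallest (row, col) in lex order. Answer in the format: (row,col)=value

Answer: (3,1)=6

Derivation:
Step 1: ant0:(4,1)->N->(3,1) | ant1:(4,0)->N->(3,0)
  grid max=4 at (3,1)
Step 2: ant0:(3,1)->E->(3,2) | ant1:(3,0)->E->(3,1)
  grid max=5 at (3,1)
Step 3: ant0:(3,2)->W->(3,1) | ant1:(3,1)->E->(3,2)
  grid max=6 at (3,1)
Final grid:
  0 0 0 0 0
  0 0 0 0 0
  0 0 0 0 0
  0 6 4 0 0
  0 0 0 0 0
Max pheromone 6 at (3,1)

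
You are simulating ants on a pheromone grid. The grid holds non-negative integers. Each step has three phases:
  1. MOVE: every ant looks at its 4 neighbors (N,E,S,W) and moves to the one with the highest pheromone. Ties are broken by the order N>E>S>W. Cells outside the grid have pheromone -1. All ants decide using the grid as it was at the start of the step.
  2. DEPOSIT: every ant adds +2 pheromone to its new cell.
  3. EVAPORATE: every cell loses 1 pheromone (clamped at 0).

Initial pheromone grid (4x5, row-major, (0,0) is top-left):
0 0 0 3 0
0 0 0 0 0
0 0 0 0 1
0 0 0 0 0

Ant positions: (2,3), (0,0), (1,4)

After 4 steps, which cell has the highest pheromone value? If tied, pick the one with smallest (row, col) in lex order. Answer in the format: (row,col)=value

Answer: (1,4)=5

Derivation:
Step 1: ant0:(2,3)->E->(2,4) | ant1:(0,0)->E->(0,1) | ant2:(1,4)->S->(2,4)
  grid max=4 at (2,4)
Step 2: ant0:(2,4)->N->(1,4) | ant1:(0,1)->E->(0,2) | ant2:(2,4)->N->(1,4)
  grid max=3 at (1,4)
Step 3: ant0:(1,4)->S->(2,4) | ant1:(0,2)->E->(0,3) | ant2:(1,4)->S->(2,4)
  grid max=6 at (2,4)
Step 4: ant0:(2,4)->N->(1,4) | ant1:(0,3)->E->(0,4) | ant2:(2,4)->N->(1,4)
  grid max=5 at (1,4)
Final grid:
  0 0 0 1 1
  0 0 0 0 5
  0 0 0 0 5
  0 0 0 0 0
Max pheromone 5 at (1,4)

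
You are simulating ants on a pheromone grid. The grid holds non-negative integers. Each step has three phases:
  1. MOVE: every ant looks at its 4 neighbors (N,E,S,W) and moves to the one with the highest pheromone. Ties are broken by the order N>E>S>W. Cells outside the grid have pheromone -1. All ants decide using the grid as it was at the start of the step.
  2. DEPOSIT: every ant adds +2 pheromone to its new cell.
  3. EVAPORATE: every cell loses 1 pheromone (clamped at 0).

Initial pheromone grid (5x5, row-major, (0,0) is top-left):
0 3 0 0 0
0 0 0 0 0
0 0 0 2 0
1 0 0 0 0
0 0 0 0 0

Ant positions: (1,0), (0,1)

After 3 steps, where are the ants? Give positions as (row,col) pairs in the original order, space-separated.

Step 1: ant0:(1,0)->N->(0,0) | ant1:(0,1)->E->(0,2)
  grid max=2 at (0,1)
Step 2: ant0:(0,0)->E->(0,1) | ant1:(0,2)->W->(0,1)
  grid max=5 at (0,1)
Step 3: ant0:(0,1)->E->(0,2) | ant1:(0,1)->E->(0,2)
  grid max=4 at (0,1)

(0,2) (0,2)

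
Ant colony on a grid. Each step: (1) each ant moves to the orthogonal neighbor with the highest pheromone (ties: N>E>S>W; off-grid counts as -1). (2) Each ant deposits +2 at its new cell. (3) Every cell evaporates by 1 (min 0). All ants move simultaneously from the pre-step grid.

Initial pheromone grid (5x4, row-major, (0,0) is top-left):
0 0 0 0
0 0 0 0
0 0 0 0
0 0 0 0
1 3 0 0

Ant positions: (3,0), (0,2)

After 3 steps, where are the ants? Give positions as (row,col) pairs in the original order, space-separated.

Step 1: ant0:(3,0)->S->(4,0) | ant1:(0,2)->E->(0,3)
  grid max=2 at (4,0)
Step 2: ant0:(4,0)->E->(4,1) | ant1:(0,3)->S->(1,3)
  grid max=3 at (4,1)
Step 3: ant0:(4,1)->W->(4,0) | ant1:(1,3)->N->(0,3)
  grid max=2 at (4,0)

(4,0) (0,3)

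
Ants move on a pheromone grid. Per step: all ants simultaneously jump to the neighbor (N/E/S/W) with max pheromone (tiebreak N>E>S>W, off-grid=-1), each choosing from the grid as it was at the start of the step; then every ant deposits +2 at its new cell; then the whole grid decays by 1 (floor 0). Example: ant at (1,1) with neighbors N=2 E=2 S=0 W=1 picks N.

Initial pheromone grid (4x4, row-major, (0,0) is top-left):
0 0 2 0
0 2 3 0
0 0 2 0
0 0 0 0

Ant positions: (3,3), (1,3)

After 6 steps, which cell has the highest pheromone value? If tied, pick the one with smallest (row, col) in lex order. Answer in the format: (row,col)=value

Step 1: ant0:(3,3)->N->(2,3) | ant1:(1,3)->W->(1,2)
  grid max=4 at (1,2)
Step 2: ant0:(2,3)->W->(2,2) | ant1:(1,2)->N->(0,2)
  grid max=3 at (1,2)
Step 3: ant0:(2,2)->N->(1,2) | ant1:(0,2)->S->(1,2)
  grid max=6 at (1,2)
Step 4: ant0:(1,2)->N->(0,2) | ant1:(1,2)->N->(0,2)
  grid max=5 at (1,2)
Step 5: ant0:(0,2)->S->(1,2) | ant1:(0,2)->S->(1,2)
  grid max=8 at (1,2)
Step 6: ant0:(1,2)->N->(0,2) | ant1:(1,2)->N->(0,2)
  grid max=7 at (1,2)
Final grid:
  0 0 6 0
  0 0 7 0
  0 0 0 0
  0 0 0 0
Max pheromone 7 at (1,2)

Answer: (1,2)=7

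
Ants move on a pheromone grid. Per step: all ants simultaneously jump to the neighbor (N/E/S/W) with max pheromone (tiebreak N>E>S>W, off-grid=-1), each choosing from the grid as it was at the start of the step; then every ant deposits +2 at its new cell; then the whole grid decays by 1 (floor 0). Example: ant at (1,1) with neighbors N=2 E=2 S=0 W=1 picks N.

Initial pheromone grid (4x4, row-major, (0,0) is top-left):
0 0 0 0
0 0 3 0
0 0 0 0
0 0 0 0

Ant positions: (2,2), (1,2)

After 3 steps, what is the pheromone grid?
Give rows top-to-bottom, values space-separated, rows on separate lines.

After step 1: ants at (1,2),(0,2)
  0 0 1 0
  0 0 4 0
  0 0 0 0
  0 0 0 0
After step 2: ants at (0,2),(1,2)
  0 0 2 0
  0 0 5 0
  0 0 0 0
  0 0 0 0
After step 3: ants at (1,2),(0,2)
  0 0 3 0
  0 0 6 0
  0 0 0 0
  0 0 0 0

0 0 3 0
0 0 6 0
0 0 0 0
0 0 0 0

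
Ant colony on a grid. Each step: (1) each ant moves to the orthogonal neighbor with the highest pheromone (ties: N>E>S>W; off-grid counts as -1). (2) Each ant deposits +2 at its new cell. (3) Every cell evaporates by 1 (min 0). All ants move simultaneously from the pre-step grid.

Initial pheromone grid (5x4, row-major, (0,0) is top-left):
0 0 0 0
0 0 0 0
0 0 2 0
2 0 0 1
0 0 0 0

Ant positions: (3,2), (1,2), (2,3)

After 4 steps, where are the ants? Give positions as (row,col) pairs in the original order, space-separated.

Step 1: ant0:(3,2)->N->(2,2) | ant1:(1,2)->S->(2,2) | ant2:(2,3)->W->(2,2)
  grid max=7 at (2,2)
Step 2: ant0:(2,2)->N->(1,2) | ant1:(2,2)->N->(1,2) | ant2:(2,2)->N->(1,2)
  grid max=6 at (2,2)
Step 3: ant0:(1,2)->S->(2,2) | ant1:(1,2)->S->(2,2) | ant2:(1,2)->S->(2,2)
  grid max=11 at (2,2)
Step 4: ant0:(2,2)->N->(1,2) | ant1:(2,2)->N->(1,2) | ant2:(2,2)->N->(1,2)
  grid max=10 at (2,2)

(1,2) (1,2) (1,2)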